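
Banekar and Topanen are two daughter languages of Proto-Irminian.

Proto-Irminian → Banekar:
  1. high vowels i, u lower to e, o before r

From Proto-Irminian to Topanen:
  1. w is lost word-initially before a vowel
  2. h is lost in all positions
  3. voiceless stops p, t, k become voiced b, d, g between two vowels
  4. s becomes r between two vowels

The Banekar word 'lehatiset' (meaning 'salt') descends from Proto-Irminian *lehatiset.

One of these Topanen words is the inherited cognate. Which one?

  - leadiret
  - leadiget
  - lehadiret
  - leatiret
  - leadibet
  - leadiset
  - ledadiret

leadiret

Topanen: *lehatiset > leatiset > leadiset > leadiret  (by h-loss, intervocalic voicing, rhotacism)
The other candidates each miss or misapply at least one Topanen change.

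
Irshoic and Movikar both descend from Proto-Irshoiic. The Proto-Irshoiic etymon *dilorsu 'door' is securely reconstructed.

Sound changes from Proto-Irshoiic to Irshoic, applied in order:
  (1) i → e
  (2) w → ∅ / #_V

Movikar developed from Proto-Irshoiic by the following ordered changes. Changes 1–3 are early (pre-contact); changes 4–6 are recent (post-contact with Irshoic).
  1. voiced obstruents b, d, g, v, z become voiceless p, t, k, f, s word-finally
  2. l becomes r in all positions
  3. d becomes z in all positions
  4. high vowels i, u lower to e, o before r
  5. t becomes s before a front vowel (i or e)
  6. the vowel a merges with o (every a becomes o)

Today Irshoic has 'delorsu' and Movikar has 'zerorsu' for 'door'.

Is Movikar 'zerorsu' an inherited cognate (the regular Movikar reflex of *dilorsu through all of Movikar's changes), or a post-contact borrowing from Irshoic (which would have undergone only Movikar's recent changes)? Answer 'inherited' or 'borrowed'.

If inherited, *dilorsu would pass through all of Movikar's changes:
Movikar: start from *dilorsu.
  rule 1: no change — dilorsu
  rule 2 (unconditioned shift): dilorsu → dirorsu
  rule 3 (unconditioned shift): dirorsu → zirorsu
  rule 4 (pre-rhotic lowering): zirorsu → zerorsu
  rule 5: no change — zerorsu
  rule 6: no change — zerorsu
  ⇒ Movikar zerorsu
If borrowed from Irshoic 'delorsu' after the early changes, it would undergo only the recent ones:
  rule 4 (pre-rhotic lowering): no change (delorsu)
  rule 5 (palatalisation): no change (delorsu)
  rule 6 (vowel merger): no change (delorsu)
  ⇒ as a loan: delorsu
Movikar 'zerorsu' matches the inherited outcome exactly, so it is an inherited cognate, not a loan.

inherited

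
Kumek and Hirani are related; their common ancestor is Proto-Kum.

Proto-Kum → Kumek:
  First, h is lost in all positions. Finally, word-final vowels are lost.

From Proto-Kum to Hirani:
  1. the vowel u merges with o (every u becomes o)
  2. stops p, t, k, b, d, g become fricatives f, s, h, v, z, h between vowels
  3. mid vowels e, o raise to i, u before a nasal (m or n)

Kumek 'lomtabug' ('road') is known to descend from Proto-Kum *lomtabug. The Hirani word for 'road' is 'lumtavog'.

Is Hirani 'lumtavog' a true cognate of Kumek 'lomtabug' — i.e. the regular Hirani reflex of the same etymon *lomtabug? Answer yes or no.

Derive the expected Hirani reflex of *lomtabug:
Hirani: *lomtabug > lomtabog > lomtavog > lumtavog  (by vowel merger, intervocalic lenition, pre-nasal raising)
Hirani 'lumtavog' matches the regular reflex exactly, so the pair is cognate.

yes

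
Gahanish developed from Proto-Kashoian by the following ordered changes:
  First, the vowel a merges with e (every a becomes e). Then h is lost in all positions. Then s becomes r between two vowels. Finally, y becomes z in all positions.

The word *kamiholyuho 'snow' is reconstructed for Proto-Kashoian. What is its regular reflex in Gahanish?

Gahanish: start from *kamiholyuho.
  rule 1 (vowel merger): kamiholyuho → kemiholyuho
  rule 2 (h-loss): kemiholyuho → kemiolyuo
  rule 3: no change — kemiolyuo
  rule 4 (unconditioned shift): kemiolyuo → kemiolzuo
  ⇒ Gahanish kemiolzuo

kemiolzuo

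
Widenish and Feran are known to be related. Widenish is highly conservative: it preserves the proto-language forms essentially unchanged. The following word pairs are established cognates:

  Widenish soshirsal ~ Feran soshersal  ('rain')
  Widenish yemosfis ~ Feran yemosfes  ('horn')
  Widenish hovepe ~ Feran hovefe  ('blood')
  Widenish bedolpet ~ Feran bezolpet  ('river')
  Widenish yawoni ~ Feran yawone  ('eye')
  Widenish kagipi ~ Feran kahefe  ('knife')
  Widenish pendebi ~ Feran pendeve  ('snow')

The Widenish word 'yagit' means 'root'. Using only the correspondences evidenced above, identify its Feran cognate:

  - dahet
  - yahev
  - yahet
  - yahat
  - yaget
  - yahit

kagipi ~ kahefe — Widenish g corresponds to Feran h between vowels (before a front vowel).
yemosfis ~ yemosfes — Widenish i corresponds to Feran e after a consonant, before a consonant other than r, m, n, p, b, f, v.
Applying these to Widenish 'yagit':
  yagit → yahit   (g→h between vowels (before a front vowel))
  yahit → yahet   (i→e after a consonant, before a consonant other than r, m, n, p, b, f, v)
So the Feran cognate is 'yahet'.

yahet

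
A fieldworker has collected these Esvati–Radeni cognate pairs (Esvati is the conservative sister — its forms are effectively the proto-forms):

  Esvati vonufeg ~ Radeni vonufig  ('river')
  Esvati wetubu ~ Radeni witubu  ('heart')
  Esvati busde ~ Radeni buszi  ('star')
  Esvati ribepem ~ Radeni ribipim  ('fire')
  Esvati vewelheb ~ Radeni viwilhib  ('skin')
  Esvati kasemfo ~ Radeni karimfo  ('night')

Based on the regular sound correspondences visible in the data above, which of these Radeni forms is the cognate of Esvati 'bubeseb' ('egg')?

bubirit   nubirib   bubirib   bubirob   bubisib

bubirib

vonufeg ~ vonufig, wetubu ~ witubu — Esvati e corresponds to Radeni i after a consonant, before a consonant other than r, m, n, p, b, f, v.
kasemfo ~ karimfo — Esvati s corresponds to Radeni r between vowels (before a front vowel).
vewelheb ~ viwilhib — Esvati e corresponds to Radeni i after a consonant, before a labial obstruent.
Applying these to Esvati 'bubeseb':
  bubeseb → bubiseb   (e→i after a consonant, before a consonant other than r, m, n, p, b, f, v)
  bubiseb → bubireb   (s→r between vowels (before a front vowel))
  bubireb → bubirib   (e→i after a consonant, before a labial obstruent)
So the Radeni cognate is 'bubirib'.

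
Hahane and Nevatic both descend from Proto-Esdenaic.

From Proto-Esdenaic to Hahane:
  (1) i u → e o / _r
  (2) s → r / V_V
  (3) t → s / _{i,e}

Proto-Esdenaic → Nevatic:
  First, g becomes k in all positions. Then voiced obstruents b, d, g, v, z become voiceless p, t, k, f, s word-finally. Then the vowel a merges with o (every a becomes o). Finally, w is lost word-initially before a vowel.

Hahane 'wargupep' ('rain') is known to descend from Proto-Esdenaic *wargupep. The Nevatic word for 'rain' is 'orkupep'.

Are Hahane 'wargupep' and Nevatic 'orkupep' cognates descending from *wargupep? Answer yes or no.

yes

Derive the expected Nevatic reflex of *wargupep:
Nevatic: start from *wargupep.
  rule 1 (unconditioned shift): wargupep → warkupep
  rule 2: no change — warkupep
  rule 3 (vowel merger): warkupep → workupep
  rule 4 (glide loss): workupep → orkupep
  ⇒ Nevatic orkupep
Nevatic 'orkupep' matches the regular reflex exactly, so the pair is cognate.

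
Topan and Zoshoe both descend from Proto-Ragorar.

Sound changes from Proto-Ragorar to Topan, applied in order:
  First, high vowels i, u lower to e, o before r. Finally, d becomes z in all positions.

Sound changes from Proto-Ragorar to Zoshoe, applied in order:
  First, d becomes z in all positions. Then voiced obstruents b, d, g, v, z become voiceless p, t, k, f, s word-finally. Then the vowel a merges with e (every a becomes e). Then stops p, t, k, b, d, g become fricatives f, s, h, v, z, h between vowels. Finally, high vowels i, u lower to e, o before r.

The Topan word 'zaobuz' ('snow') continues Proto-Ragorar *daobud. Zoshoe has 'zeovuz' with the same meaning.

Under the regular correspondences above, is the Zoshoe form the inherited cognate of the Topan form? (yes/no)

no

Derive the expected Zoshoe reflex of *daobud:
Zoshoe: *daobud > zaobuz > zaobus > zeobus > zeovus  (by unconditioned shift, final devoicing, vowel merger, intervocalic lenition)
The regular Zoshoe reflex would be 'zeovus', but the attested form is 'zeovuz'. The correspondence is irregular, so they are not cognates (the Zoshoe form has a different source).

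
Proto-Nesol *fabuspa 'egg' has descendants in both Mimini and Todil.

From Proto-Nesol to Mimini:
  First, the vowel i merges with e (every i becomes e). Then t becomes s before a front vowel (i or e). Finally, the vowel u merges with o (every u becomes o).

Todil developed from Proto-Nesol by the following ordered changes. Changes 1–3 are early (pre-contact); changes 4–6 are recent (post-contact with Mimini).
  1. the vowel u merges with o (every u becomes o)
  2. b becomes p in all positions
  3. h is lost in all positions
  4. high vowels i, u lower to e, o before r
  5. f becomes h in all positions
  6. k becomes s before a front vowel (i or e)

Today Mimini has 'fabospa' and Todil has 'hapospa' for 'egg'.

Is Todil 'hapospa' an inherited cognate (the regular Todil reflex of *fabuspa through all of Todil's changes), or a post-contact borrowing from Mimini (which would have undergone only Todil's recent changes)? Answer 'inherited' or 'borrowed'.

inherited

If inherited, *fabuspa would pass through all of Todil's changes:
Todil: *fabuspa
  fabuspa → fabospa   [vowel merger]
  fabospa → fapospa   [unconditioned shift]
  fapospa (rule 3 does not apply)
  fapospa (rule 4 does not apply)
  fapospa → hapospa   [unconditioned shift]
  hapospa (rule 6 does not apply)
  giving Todil hapospa.
If borrowed from Mimini 'fabospa' after the early changes, it would undergo only the recent ones:
  rule 4 (pre-rhotic lowering): no change (fabospa)
  rule 5 (unconditioned shift): fabospa → habospa
  rule 6 (palatalisation): no change (habospa)
  ⇒ as a loan: habospa
Todil 'hapospa' matches the inherited outcome exactly, so it is an inherited cognate, not a loan.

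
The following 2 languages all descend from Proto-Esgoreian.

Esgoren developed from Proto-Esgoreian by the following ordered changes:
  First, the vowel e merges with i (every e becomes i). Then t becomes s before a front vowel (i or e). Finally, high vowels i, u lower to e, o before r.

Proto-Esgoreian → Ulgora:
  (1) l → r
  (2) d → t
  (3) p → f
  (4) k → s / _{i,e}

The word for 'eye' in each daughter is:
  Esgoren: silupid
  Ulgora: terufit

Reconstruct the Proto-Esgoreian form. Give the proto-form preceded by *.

*telupid

Position 3: Esgoren has l, Ulgora has r. Esgoren preserves l here (none of its changes turn any other segment into l), so the proto-segment is *l.
Position 2: Esgoren has i, Ulgora has e. Ulgora preserves e here (none of its changes turn any other segment into e), so the proto-segment is *e.
This points to *telupid. Verify forward in each daughter:
Esgoren: start from *telupid.
  rule 1 (vowel merger): telupid → tilupid
  rule 2 (palatalisation): tilupid → silupid
  rule 3: no change — silupid
  ⇒ Esgoren silupid
Ulgora: *telupid > terupid > terupit > terufit  (by unconditioned shift, unconditioned shift, unconditioned shift)
No other proto-form is consistent with every reflex, so the reconstruction is *telupid.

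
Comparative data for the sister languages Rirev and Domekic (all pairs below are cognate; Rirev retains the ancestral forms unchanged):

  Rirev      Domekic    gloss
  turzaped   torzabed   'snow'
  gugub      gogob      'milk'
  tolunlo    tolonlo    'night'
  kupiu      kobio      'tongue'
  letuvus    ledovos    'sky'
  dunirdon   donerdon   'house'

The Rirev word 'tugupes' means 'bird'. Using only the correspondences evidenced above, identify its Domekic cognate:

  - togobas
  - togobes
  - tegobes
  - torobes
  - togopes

gugub ~ gogob, letuvus ~ ledovos — Rirev u corresponds to Domekic o after a consonant, before a consonant other than r, m, n, p, b, f, v.
kupiu ~ kobio — Rirev u corresponds to Domekic o after a consonant, before a labial obstruent.
turzaped ~ torzabed — Rirev p corresponds to Domekic b between vowels (before a front vowel).
Applying these to Rirev 'tugupes':
  tugupes → togupes   (u→o after a consonant, before a consonant other than r, m, n, p, b, f, v)
  togupes → togopes   (u→o after a consonant, before a labial obstruent)
  togopes → togobes   (p→b between vowels (before a front vowel))
So the Domekic cognate is 'togobes'.

togobes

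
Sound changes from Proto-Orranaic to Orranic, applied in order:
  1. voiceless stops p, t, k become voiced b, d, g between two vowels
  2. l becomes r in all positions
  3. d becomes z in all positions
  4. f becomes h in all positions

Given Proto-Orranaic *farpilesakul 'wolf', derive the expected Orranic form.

harpiresagur

Orranic: start from *farpilesakul.
  rule 1 (intervocalic voicing): farpilesakul → farpilesagul
  rule 2 (unconditioned shift): farpilesagul → farpiresagur
  rule 3: no change — farpiresagur
  rule 4 (unconditioned shift): farpiresagur → harpiresagur
  ⇒ Orranic harpiresagur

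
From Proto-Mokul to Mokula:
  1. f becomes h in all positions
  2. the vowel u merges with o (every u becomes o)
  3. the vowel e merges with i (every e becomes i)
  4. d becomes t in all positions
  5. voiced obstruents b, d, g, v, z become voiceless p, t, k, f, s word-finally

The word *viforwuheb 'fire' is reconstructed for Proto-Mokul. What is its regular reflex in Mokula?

vihorwohip

Mokula: *viforwuheb > vihorwuheb > vihorwoheb > vihorwohib > vihorwohip  (by unconditioned shift, vowel merger, vowel merger, final devoicing)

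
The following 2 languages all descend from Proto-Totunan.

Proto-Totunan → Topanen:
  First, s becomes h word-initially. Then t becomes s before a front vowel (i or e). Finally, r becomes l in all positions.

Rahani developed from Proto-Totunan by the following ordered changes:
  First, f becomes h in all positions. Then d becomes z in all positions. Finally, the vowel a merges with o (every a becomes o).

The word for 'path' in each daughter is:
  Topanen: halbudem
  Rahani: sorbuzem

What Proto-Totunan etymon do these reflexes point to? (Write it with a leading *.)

Position 2: Topanen has a, Rahani has o. Topanen preserves a here (none of its changes turn any other segment into a), so the proto-segment is *a.
Position 6: Topanen has d, Rahani has z. Topanen preserves d here (none of its changes turn any other segment into d), so the proto-segment is *d.
Verify the candidate proto-form against each daughter:
Topanen: *sarbudem > harbudem > halbudem  (by debuccalisation, unconditioned shift)
Rahani: *sarbudem
  sarbudem (rule 1 does not apply)
  sarbudem → sarbuzem   [unconditioned shift]
  sarbuzem → sorbuzem   [vowel merger]
  giving Rahani sorbuzem.
*sarbudem is the unique common source.

*sarbudem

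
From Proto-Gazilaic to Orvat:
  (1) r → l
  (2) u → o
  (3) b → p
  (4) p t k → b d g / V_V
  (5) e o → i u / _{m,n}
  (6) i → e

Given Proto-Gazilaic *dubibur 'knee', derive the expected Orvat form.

Orvat: *dubibur > dubibul > dobibol > dopipol > dobibol > dobebol  (by unconditioned shift, vowel merger, unconditioned shift, intervocalic voicing, vowel merger)

dobebol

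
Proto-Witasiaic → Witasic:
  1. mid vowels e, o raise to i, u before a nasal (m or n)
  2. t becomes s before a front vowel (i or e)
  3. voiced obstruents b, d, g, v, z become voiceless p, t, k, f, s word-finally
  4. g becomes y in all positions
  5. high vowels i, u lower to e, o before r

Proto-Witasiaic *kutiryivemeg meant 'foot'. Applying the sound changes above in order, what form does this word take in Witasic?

Witasic: start from *kutiryivemeg.
  rule 1 (pre-nasal raising): kutiryivemeg → kutiryivimeg
  rule 2 (palatalisation): kutiryivimeg → kusiryivimeg
  rule 3 (final devoicing): kusiryivimeg → kusiryivimek
  rule 4: no change — kusiryivimek
  rule 5 (pre-rhotic lowering): kusiryivimek → kuseryivimek
  ⇒ Witasic kuseryivimek

kuseryivimek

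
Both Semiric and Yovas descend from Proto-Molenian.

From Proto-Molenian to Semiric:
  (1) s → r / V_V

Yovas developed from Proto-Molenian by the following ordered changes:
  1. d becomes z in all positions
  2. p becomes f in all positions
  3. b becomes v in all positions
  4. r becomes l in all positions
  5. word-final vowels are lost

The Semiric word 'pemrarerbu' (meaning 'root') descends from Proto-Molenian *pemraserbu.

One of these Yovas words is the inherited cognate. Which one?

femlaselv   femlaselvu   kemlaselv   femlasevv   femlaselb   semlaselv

Yovas: *pemraserbu > femraserbu > femraservu > femlaselvu > femlaselv  (by unconditioned shift, unconditioned shift, unconditioned shift, apocope)

femlaselv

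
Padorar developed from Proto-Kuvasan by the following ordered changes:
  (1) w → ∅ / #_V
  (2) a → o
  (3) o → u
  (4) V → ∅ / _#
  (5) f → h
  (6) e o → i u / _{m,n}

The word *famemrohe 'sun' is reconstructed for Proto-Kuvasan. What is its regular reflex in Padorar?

humimruh

Padorar: start from *famemrohe.
  rule 1: no change — famemrohe
  rule 2 (vowel merger): famemrohe → fomemrohe
  rule 3 (vowel merger): fomemrohe → fumemruhe
  rule 4 (apocope): fumemruhe → fumemruh
  rule 5 (unconditioned shift): fumemruh → humemruh
  rule 6 (pre-nasal raising): humemruh → humimruh
  ⇒ Padorar humimruh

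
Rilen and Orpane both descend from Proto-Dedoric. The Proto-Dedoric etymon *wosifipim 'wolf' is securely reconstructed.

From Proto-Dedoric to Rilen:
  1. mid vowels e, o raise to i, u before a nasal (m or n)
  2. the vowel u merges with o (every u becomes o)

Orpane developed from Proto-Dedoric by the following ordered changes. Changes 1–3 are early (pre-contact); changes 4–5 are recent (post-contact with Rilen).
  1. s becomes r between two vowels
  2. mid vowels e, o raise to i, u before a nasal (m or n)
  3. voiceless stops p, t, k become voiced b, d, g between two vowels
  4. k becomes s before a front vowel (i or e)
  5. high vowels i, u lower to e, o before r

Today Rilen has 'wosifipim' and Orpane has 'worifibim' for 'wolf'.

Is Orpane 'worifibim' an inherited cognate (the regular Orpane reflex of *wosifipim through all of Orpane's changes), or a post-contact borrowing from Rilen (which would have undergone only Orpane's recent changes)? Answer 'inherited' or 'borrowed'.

inherited

If inherited, *wosifipim would pass through all of Orpane's changes:
Orpane: start from *wosifipim.
  rule 1 (rhotacism): wosifipim → worifipim
  rule 2: no change — worifipim
  rule 3 (intervocalic voicing): worifipim → worifibim
  rule 4: no change — worifibim
  rule 5: no change — worifibim
  ⇒ Orpane worifibim
If borrowed from Rilen 'wosifipim' after the early changes, it would undergo only the recent ones:
  rule 4 (palatalisation): no change (wosifipim)
  rule 5 (pre-rhotic lowering): no change (wosifipim)
  ⇒ as a loan: wosifipim
Orpane 'worifibim' matches the inherited outcome exactly, so it is an inherited cognate, not a loan.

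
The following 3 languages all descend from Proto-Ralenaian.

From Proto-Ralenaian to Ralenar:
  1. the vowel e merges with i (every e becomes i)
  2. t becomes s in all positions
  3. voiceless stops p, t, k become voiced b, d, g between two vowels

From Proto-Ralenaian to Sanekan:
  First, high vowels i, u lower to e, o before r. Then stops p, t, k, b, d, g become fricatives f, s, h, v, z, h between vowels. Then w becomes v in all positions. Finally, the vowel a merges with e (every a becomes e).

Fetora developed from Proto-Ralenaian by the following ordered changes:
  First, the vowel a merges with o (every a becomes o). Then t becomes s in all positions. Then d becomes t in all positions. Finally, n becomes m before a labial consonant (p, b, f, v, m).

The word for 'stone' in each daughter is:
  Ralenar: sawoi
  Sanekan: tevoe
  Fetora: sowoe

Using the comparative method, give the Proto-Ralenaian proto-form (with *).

*tawoe

Position 3: Ralenar has w, Sanekan has v, Fetora has w. Ralenar preserves w here (none of its changes turn any other segment into w), so the proto-segment is *w.
Position 1: Ralenar has s, Sanekan has t, Fetora has s. Sanekan preserves t here (none of its changes turn any other segment into t), so the proto-segment is *t.
Position 5: Ralenar has i, Sanekan has e, Fetora has e. Fetora preserves e here (none of its changes turn any other segment into e), so the proto-segment is *e.
This points to *tawoe. Verify forward in each daughter:
Ralenar: *tawoe > tawoi > sawoi  (by vowel merger, unconditioned shift)
Sanekan: start from *tawoe.
  rule 1: no change — tawoe
  rule 2: no change — tawoe
  rule 3 (unconditioned shift): tawoe → tavoe
  rule 4 (vowel merger): tavoe → tevoe
  ⇒ Sanekan tevoe
Fetora: *tawoe > towoe > sowoe  (by vowel merger, unconditioned shift)
No other proto-form is consistent with every reflex, so the reconstruction is *tawoe.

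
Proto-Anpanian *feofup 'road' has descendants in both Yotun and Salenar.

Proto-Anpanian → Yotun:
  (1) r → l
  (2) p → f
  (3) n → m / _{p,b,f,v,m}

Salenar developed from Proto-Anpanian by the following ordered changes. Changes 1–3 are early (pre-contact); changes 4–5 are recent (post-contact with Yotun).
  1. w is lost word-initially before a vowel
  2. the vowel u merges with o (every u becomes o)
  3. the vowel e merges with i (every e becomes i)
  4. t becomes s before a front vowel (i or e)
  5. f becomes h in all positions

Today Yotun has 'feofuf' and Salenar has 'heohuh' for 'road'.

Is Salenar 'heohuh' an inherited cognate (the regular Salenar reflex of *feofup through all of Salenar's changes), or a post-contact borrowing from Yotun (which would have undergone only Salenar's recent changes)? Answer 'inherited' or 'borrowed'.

If inherited, *feofup would pass through all of Salenar's changes:
Salenar: *feofup > feofop > fiofop > hiohop  (by vowel merger, vowel merger, unconditioned shift)
If borrowed from Yotun 'feofuf' after the early changes, it would undergo only the recent ones:
  rule 4 (palatalisation): no change (feofuf)
  rule 5 (unconditioned shift): feofuf → heohuh
  ⇒ as a loan: heohuh
Salenar 'heohuh' matches the loan outcome 'heohuh', not the inherited 'hiohop' — it skipped the early Salenar changes, so it was borrowed from Yotun.

borrowed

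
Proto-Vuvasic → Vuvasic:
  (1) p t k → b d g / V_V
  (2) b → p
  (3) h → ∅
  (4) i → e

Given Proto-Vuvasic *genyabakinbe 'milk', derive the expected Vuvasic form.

genyapagenpe

Vuvasic: *genyabakinbe
  genyabakinbe → genyabaginbe   [intervocalic voicing]
  genyabaginbe → genyapaginpe   [unconditioned shift]
  genyapaginpe (rule 3 does not apply)
  genyapaginpe → genyapagenpe   [vowel merger]
  giving Vuvasic genyapagenpe.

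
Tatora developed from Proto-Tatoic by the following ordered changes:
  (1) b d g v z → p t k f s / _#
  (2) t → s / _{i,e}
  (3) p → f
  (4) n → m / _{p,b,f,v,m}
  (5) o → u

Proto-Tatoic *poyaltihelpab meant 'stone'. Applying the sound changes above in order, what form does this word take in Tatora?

fuyalsihelfaf

Tatora: start from *poyaltihelpab.
  rule 1 (final devoicing): poyaltihelpab → poyaltihelpap
  rule 2 (palatalisation): poyaltihelpap → poyalsihelpap
  rule 3 (unconditioned shift): poyalsihelpap → foyalsihelfaf
  rule 4: no change — foyalsihelfaf
  rule 5 (vowel merger): foyalsihelfaf → fuyalsihelfaf
  ⇒ Tatora fuyalsihelfaf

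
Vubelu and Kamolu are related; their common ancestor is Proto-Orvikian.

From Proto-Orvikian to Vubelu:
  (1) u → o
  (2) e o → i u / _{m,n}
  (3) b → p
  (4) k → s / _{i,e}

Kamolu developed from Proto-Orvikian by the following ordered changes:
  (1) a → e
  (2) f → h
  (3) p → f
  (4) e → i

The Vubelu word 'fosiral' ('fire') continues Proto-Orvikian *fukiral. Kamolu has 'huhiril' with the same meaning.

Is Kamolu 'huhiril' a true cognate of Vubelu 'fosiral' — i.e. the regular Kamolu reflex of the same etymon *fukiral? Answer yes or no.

Derive the expected Kamolu reflex of *fukiral:
Kamolu: *fukiral
  fukiral → fukirel   [vowel merger]
  fukirel → hukirel   [unconditioned shift]
  hukirel (rule 3 does not apply)
  hukirel → hukiril   [vowel merger]
  giving Kamolu hukiril.
The regular Kamolu reflex would be 'hukiril', but the attested form is 'huhiril'. The correspondence is irregular, so they are not cognates (the Kamolu form has a different source).

no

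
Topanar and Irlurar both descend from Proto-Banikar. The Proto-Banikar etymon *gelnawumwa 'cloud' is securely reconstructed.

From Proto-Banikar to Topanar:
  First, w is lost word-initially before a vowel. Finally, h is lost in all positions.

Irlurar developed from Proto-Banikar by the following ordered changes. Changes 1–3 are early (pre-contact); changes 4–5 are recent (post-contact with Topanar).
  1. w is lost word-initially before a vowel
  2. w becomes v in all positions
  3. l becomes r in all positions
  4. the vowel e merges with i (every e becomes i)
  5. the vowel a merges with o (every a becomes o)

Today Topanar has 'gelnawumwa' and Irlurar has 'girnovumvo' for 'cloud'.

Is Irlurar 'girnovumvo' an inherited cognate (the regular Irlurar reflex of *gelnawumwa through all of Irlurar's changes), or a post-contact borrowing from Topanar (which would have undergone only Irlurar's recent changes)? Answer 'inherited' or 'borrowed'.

If inherited, *gelnawumwa would pass through all of Irlurar's changes:
Irlurar: *gelnawumwa
  gelnawumwa (rule 1 does not apply)
  gelnawumwa → gelnavumva   [unconditioned shift]
  gelnavumva → gernavumva   [unconditioned shift]
  gernavumva → girnavumva   [vowel merger]
  girnavumva → girnovumvo   [vowel merger]
  giving Irlurar girnovumvo.
If borrowed from Topanar 'gelnawumwa' after the early changes, it would undergo only the recent ones:
  rule 4 (vowel merger): gelnawumwa → gilnawumwa
  rule 5 (vowel merger): gilnawumwa → gilnowumwo
  ⇒ as a loan: gilnowumwo
Irlurar 'girnovumvo' matches the inherited outcome exactly, so it is an inherited cognate, not a loan.

inherited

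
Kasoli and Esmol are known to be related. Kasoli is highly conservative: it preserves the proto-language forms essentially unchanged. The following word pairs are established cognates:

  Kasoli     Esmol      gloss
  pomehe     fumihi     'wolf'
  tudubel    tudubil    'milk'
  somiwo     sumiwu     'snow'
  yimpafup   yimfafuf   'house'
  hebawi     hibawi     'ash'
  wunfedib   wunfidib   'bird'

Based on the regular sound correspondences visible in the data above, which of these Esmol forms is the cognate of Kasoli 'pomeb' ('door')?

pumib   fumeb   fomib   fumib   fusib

fumib

pomehe ~ fumihi — Kasoli p corresponds to Esmol f word-initially before a back vowel.
pomehe ~ fumihi, somiwo ~ sumiwu — Kasoli o corresponds to Esmol u after a consonant, before a nasal.
hebawi ~ hibawi — Kasoli e corresponds to Esmol i after a consonant, before a labial obstruent.
Applying these to Kasoli 'pomeb':
  pomeb → fomeb   (p→f word-initially before a back vowel)
  fomeb → fumeb   (o→u after a consonant, before a nasal)
  fumeb → fumib   (e→i after a consonant, before a labial obstruent)
So the Esmol cognate is 'fumib'.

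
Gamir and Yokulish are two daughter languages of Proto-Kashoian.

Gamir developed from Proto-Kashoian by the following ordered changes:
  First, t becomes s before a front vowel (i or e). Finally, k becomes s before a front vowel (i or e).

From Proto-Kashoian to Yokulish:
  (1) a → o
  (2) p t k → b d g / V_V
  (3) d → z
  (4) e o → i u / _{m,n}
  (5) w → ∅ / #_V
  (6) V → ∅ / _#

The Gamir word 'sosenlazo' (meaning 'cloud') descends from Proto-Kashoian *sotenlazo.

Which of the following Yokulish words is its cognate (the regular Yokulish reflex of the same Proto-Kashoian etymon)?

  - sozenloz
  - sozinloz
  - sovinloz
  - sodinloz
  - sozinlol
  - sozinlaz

sozinloz

Yokulish: start from *sotenlazo.
  rule 1 (vowel merger): sotenlazo → sotenlozo
  rule 2 (intervocalic voicing): sotenlozo → sodenlozo
  rule 3 (unconditioned shift): sodenlozo → sozenlozo
  rule 4 (pre-nasal raising): sozenlozo → sozinlozo
  rule 5: no change — sozinlozo
  rule 6 (apocope): sozinlozo → sozinloz
  ⇒ Yokulish sozinloz
The other candidates each miss or misapply at least one Yokulish change.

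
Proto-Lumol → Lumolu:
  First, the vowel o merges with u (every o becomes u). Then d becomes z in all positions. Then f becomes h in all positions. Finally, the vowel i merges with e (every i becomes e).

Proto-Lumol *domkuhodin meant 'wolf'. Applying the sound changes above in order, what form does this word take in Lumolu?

zumkuhuzen

Lumolu: *domkuhodin
  domkuhodin → dumkuhudin   [vowel merger]
  dumkuhudin → zumkuhuzin   [unconditioned shift]
  zumkuhuzin (rule 3 does not apply)
  zumkuhuzin → zumkuhuzen   [vowel merger]
  giving Lumolu zumkuhuzen.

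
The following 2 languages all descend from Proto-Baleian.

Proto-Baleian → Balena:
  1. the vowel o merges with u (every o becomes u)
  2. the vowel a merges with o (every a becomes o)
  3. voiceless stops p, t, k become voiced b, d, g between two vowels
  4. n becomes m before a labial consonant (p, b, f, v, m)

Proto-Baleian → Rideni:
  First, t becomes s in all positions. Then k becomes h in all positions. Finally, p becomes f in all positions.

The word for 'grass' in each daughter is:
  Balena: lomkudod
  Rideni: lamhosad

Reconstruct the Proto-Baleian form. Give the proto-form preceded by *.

Position 7: Balena has o, Rideni has a. Rideni preserves a here (none of its changes turn any other segment into a), so the proto-segment is *a.
Position 5: Balena has u, Rideni has o. Rideni preserves o here (none of its changes turn any other segment into o), so the proto-segment is *o.
Position 2: Balena has o, Rideni has a. Rideni preserves a here (none of its changes turn any other segment into a), so the proto-segment is *a.
This points to *lamkotad. Verify forward in each daughter:
Balena: *lamkotad
  lamkotad → lamkutad   [vowel merger]
  lamkutad → lomkutod   [vowel merger]
  lomkutod → lomkudod   [intervocalic voicing]
  lomkudod (rule 4 does not apply)
  giving Balena lomkudod.
Rideni: *lamkotad > lamkosad > lamhosad  (by unconditioned shift, unconditioned shift)
No other proto-form is consistent with every reflex, so the reconstruction is *lamkotad.

*lamkotad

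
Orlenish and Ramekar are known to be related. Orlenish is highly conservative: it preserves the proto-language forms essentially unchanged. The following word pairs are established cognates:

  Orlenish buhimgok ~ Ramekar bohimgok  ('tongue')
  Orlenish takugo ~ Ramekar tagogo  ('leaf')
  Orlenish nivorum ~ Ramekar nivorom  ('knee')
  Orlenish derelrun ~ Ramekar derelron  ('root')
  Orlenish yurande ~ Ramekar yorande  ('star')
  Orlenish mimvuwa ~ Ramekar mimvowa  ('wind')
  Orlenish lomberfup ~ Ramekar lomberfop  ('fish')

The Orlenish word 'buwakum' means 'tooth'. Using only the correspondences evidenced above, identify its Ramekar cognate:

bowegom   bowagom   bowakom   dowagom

buhimgok ~ bohimgok, takugo ~ tagogo — Orlenish u corresponds to Ramekar o after a consonant, before a consonant other than r, m, n, p, b, f, v.
takugo ~ tagogo — Orlenish k corresponds to Ramekar g between vowels (before a back vowel).
nivorum ~ nivorom — Orlenish u corresponds to Ramekar o after a consonant, before a nasal.
Applying these to Orlenish 'buwakum':
  buwakum → bowakum   (u→o after a consonant, before a consonant other than r, m, n, p, b, f, v)
  bowakum → bowagum   (k→g between vowels (before a back vowel))
  bowagum → bowagom   (u→o after a consonant, before a nasal)
So the Ramekar cognate is 'bowagom'.

bowagom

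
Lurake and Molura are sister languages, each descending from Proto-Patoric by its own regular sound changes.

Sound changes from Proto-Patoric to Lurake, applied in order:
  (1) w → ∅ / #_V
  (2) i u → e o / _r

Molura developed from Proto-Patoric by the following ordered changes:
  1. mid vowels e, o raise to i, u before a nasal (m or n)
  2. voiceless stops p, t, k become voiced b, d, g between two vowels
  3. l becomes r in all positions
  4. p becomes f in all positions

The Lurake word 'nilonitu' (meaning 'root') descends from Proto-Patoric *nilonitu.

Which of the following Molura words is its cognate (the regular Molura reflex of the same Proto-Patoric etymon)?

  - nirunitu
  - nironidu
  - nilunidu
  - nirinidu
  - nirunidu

Molura: *nilonitu
  nilonitu → nilunitu   [pre-nasal raising]
  nilunitu → nilunidu   [intervocalic voicing]
  nilunidu → nirunidu   [unconditioned shift]
  nirunidu (rule 4 does not apply)
  giving Molura nirunidu.
The other candidates each miss or misapply at least one Molura change.

nirunidu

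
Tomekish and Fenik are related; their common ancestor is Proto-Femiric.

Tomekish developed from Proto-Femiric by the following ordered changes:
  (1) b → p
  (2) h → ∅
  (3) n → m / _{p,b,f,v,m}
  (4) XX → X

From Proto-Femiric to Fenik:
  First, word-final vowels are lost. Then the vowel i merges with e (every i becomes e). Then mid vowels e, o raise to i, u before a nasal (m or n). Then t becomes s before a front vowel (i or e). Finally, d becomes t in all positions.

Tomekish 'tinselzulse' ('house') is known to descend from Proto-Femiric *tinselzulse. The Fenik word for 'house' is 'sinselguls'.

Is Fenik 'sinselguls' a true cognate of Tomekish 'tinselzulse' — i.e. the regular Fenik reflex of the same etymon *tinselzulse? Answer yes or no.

Derive the expected Fenik reflex of *tinselzulse:
Fenik: *tinselzulse > tinselzuls > tenselzuls > tinselzuls > sinselzuls  (by apocope, vowel merger, pre-nasal raising, palatalisation)
The regular Fenik reflex would be 'sinselzuls', but the attested form is 'sinselguls'. The correspondence is irregular, so they are not cognates (the Fenik form has a different source).

no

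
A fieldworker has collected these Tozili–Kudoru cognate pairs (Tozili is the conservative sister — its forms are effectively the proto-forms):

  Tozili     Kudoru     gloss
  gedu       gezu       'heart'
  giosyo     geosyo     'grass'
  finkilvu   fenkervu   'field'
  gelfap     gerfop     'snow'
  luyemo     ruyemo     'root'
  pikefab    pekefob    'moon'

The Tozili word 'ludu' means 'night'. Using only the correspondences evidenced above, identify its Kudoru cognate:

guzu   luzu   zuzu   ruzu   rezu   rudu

luyemo ~ ruyemo — Tozili l corresponds to Kudoru r word-initially before a back vowel.
gedu ~ gezu — Tozili d corresponds to Kudoru z between vowels (before a back vowel).
Applying these to Tozili 'ludu':
  ludu → rudu   (l→r word-initially before a back vowel)
  rudu → ruzu   (d→z between vowels (before a back vowel))
So the Kudoru cognate is 'ruzu'.

ruzu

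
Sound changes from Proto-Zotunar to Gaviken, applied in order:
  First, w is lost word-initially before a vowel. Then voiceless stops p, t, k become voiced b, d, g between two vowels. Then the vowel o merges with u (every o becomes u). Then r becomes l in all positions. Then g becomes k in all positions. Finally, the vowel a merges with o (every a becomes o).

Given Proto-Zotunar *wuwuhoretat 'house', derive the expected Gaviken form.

Gaviken: start from *wuwuhoretat.
  rule 1 (glide loss): wuwuhoretat → uwuhoretat
  rule 2 (intervocalic voicing): uwuhoretat → uwuhoredat
  rule 3 (vowel merger): uwuhoredat → uwuhuredat
  rule 4 (unconditioned shift): uwuhuredat → uwuhuledat
  rule 5: no change — uwuhuledat
  rule 6 (vowel merger): uwuhuledat → uwuhuledot
  ⇒ Gaviken uwuhuledot

uwuhuledot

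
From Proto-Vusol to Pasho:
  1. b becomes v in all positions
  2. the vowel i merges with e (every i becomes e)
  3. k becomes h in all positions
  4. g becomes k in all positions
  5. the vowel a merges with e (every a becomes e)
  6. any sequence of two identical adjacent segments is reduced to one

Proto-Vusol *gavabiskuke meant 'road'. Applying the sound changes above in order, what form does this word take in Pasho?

Pasho: *gavabiskuke > gavaviskuke > gavaveskuke > gavaveshuhe > kavaveshuhe > keveveshuhe  (by unconditioned shift, vowel merger, unconditioned shift, unconditioned shift, vowel merger)

keveveshuhe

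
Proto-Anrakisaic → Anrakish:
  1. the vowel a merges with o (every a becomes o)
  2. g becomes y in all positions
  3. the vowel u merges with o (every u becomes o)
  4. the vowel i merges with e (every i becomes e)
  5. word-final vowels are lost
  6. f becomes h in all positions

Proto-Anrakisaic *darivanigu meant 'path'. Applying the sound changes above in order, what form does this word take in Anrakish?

dorevoney

Anrakish: *darivanigu
  darivanigu → dorivonigu   [vowel merger]
  dorivonigu → dorivoniyu   [unconditioned shift]
  dorivoniyu → dorivoniyo   [vowel merger]
  dorivoniyo → dorevoneyo   [vowel merger]
  dorevoneyo → dorevoney   [apocope]
  dorevoney (rule 6 does not apply)
  giving Anrakish dorevoney.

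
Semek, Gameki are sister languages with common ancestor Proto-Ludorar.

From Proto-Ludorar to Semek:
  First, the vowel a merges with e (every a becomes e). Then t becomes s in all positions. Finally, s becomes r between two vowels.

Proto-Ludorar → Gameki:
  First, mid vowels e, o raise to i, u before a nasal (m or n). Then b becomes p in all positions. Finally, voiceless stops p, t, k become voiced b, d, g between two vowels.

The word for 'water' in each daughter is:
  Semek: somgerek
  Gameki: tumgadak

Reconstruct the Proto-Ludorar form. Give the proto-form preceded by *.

*tomgatak

Position 1: Semek has s, Gameki has t. Gameki preserves t here (none of its changes turn any other segment into t), so the proto-segment is *t.
Position 6: Semek has r, Gameki has d. Taking the neighbouring segments as reconstructed: Semek r could go back to *t or *s or *r; Gameki d could go back to *t or *d — the one source consistent with every daughter is *t.
Position 7: Semek has e, Gameki has a. Gameki preserves a here (none of its changes turn any other segment into a), so the proto-segment is *a.
This points to *tomgatak. Verify forward in each daughter:
Semek: *tomgatak
  tomgatak → tomgetek   [vowel merger]
  tomgetek → somgesek   [unconditioned shift]
  somgesek → somgerek   [rhotacism]
  giving Semek somgerek.
Gameki: start from *tomgatak.
  rule 1 (pre-nasal raising): tomgatak → tumgatak
  rule 2: no change — tumgatak
  rule 3 (intervocalic voicing): tumgatak → tumgadak
  ⇒ Gameki tumgadak
No other proto-form is consistent with every reflex, so the reconstruction is *tomgatak.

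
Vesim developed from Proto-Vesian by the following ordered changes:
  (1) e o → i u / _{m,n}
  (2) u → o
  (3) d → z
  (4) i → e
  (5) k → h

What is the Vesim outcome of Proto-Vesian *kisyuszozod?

Vesim: *kisyuszozod > kisyoszozod > kisyoszozoz > kesyoszozoz > hesyoszozoz  (by vowel merger, unconditioned shift, vowel merger, unconditioned shift)

hesyoszozoz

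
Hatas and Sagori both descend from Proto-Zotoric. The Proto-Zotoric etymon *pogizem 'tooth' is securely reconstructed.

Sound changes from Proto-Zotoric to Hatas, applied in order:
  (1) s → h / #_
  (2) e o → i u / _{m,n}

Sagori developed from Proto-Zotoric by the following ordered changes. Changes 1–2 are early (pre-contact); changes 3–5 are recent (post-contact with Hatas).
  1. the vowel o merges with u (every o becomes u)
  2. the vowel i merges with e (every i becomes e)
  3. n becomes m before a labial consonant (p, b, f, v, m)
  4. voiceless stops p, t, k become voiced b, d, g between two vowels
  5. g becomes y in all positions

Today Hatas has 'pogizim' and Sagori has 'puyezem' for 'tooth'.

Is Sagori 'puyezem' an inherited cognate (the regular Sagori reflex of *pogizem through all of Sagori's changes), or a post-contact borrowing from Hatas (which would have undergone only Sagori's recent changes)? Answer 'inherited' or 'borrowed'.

If inherited, *pogizem would pass through all of Sagori's changes:
Sagori: *pogizem > pugizem > pugezem > puyezem  (by vowel merger, vowel merger, unconditioned shift)
If borrowed from Hatas 'pogizim' after the early changes, it would undergo only the recent ones:
  rule 3 (nasal place assimilation): no change (pogizim)
  rule 4 (intervocalic voicing): no change (pogizim)
  rule 5 (unconditioned shift): pogizim → poyizim
  ⇒ as a loan: poyizim
Sagori 'puyezem' matches the inherited outcome exactly, so it is an inherited cognate, not a loan.

inherited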